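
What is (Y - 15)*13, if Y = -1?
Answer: -208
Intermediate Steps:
(Y - 15)*13 = (-1 - 15)*13 = -16*13 = -208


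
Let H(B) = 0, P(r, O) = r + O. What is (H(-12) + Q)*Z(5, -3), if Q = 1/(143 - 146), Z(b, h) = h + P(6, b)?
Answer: -8/3 ≈ -2.6667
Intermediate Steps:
P(r, O) = O + r
Z(b, h) = 6 + b + h (Z(b, h) = h + (b + 6) = h + (6 + b) = 6 + b + h)
Q = -⅓ (Q = 1/(-3) = -⅓ ≈ -0.33333)
(H(-12) + Q)*Z(5, -3) = (0 - ⅓)*(6 + 5 - 3) = -⅓*8 = -8/3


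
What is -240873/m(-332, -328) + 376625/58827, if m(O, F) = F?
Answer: 14293368971/19295256 ≈ 740.77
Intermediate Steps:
-240873/m(-332, -328) + 376625/58827 = -240873/(-328) + 376625/58827 = -240873*(-1/328) + 376625*(1/58827) = 240873/328 + 376625/58827 = 14293368971/19295256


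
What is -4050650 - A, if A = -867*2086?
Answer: -2242088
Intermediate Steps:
A = -1808562
-4050650 - A = -4050650 - 1*(-1808562) = -4050650 + 1808562 = -2242088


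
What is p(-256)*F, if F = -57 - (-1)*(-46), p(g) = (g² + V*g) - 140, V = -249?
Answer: -13301420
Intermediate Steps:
p(g) = -140 + g² - 249*g (p(g) = (g² - 249*g) - 140 = -140 + g² - 249*g)
F = -103 (F = -57 - 1*46 = -57 - 46 = -103)
p(-256)*F = (-140 + (-256)² - 249*(-256))*(-103) = (-140 + 65536 + 63744)*(-103) = 129140*(-103) = -13301420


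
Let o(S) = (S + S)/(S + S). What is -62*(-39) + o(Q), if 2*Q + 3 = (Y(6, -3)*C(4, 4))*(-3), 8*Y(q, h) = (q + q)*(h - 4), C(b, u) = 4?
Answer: 2419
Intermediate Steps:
Y(q, h) = q*(-4 + h)/4 (Y(q, h) = ((q + q)*(h - 4))/8 = ((2*q)*(-4 + h))/8 = (2*q*(-4 + h))/8 = q*(-4 + h)/4)
Q = 123/2 (Q = -3/2 + ((((¼)*6*(-4 - 3))*4)*(-3))/2 = -3/2 + ((((¼)*6*(-7))*4)*(-3))/2 = -3/2 + (-21/2*4*(-3))/2 = -3/2 + (-42*(-3))/2 = -3/2 + (½)*126 = -3/2 + 63 = 123/2 ≈ 61.500)
o(S) = 1 (o(S) = (2*S)/((2*S)) = (2*S)*(1/(2*S)) = 1)
-62*(-39) + o(Q) = -62*(-39) + 1 = 2418 + 1 = 2419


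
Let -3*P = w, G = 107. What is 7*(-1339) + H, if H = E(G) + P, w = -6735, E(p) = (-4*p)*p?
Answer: -52924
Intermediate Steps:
E(p) = -4*p²
P = 2245 (P = -⅓*(-6735) = 2245)
H = -43551 (H = -4*107² + 2245 = -4*11449 + 2245 = -45796 + 2245 = -43551)
7*(-1339) + H = 7*(-1339) - 43551 = -9373 - 43551 = -52924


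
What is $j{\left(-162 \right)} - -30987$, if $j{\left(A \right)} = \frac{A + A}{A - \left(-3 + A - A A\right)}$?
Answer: $\frac{271105155}{8749} \approx 30987.0$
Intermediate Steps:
$j{\left(A \right)} = \frac{2 A}{3 + A^{2}}$ ($j{\left(A \right)} = \frac{2 A}{A - \left(-3 + A - A^{2}\right)} = \frac{2 A}{A + \left(3 + A^{2} - A\right)} = \frac{2 A}{3 + A^{2}}$)
$j{\left(-162 \right)} - -30987 = 2 \left(-162\right) \frac{1}{3 + \left(-162\right)^{2}} - -30987 = 2 \left(-162\right) \frac{1}{3 + 26244} + 30987 = 2 \left(-162\right) \frac{1}{26247} + 30987 = - \frac{108}{8749} + 30987 = \frac{271105155}{8749}$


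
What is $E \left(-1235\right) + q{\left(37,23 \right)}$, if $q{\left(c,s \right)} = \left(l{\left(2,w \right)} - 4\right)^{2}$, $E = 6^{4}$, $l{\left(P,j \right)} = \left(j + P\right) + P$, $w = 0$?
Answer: $-1600560$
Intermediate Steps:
$l{\left(P,j \right)} = j + 2 P$ ($l{\left(P,j \right)} = \left(P + j\right) + P = j + 2 P$)
$E = 1296$
$q{\left(c,s \right)} = 0$ ($q{\left(c,s \right)} = \left(\left(0 + 2 \cdot 2\right) - 4\right)^{2} = \left(\left(0 + 4\right) - 4\right)^{2} = \left(4 - 4\right)^{2} = 0^{2} = 0$)
$E \left(-1235\right) + q{\left(37,23 \right)} = 1296 \left(-1235\right) + 0 = -1600560 + 0 = -1600560$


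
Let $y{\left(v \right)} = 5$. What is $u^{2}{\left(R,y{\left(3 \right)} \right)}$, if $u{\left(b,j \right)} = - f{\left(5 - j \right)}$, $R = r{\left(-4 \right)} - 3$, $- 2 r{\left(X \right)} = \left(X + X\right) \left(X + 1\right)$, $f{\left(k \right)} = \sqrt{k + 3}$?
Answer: $3$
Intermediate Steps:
$f{\left(k \right)} = \sqrt{3 + k}$
$r{\left(X \right)} = - X \left(1 + X\right)$ ($r{\left(X \right)} = - \frac{\left(X + X\right) \left(X + 1\right)}{2} = - \frac{2 X \left(1 + X\right)}{2} = - X \left(1 + X\right)$)
$R = -15$ ($R = \left(-1\right) \left(-4\right) \left(1 - 4\right) - 3 = \left(-1\right) \left(-4\right) \left(-3\right) - 3 = -12 - 3 = -15$)
$u{\left(b,j \right)} = - \sqrt{8 - j}$ ($u{\left(b,j \right)} = - \sqrt{3 - \left(-5 + j\right)} = - \sqrt{8 - j}$)
$u^{2}{\left(R,y{\left(3 \right)} \right)} = \left(- \sqrt{8 - 5}\right)^{2} = \left(- \sqrt{3}\right)^{2} = 3$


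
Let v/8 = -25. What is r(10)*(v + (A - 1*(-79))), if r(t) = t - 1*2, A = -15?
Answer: -1088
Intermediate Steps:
r(t) = -2 + t (r(t) = t - 2 = -2 + t)
v = -200 (v = 8*(-25) = -200)
r(10)*(v + (A - 1*(-79))) = (-2 + 10)*(-200 + (-15 - 1*(-79))) = 8*(-200 + (-15 + 79)) = 8*(-200 + 64) = 8*(-136) = -1088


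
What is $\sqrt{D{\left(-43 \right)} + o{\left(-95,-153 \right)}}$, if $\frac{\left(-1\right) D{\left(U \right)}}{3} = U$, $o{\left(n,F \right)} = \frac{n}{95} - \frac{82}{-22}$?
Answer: $\frac{3 \sqrt{1771}}{11} \approx 11.477$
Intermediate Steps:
$o{\left(n,F \right)} = \frac{41}{11} + \frac{n}{95}$ ($o{\left(n,F \right)} = n \frac{1}{95} - - \frac{41}{11} = \frac{n}{95} + \frac{41}{11} = \frac{41}{11} + \frac{n}{95}$)
$D{\left(U \right)} = - 3 U$
$\sqrt{D{\left(-43 \right)} + o{\left(-95,-153 \right)}} = \sqrt{\left(-3\right) \left(-43\right) + \left(\frac{41}{11} + \frac{1}{95} \left(-95\right)\right)} = \sqrt{129 + \left(\frac{41}{11} - 1\right)} = \sqrt{129 + \frac{30}{11}} = \sqrt{\frac{1449}{11}} = \frac{3 \sqrt{1771}}{11}$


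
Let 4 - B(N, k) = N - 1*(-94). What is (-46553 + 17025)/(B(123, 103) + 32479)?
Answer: -14764/16133 ≈ -0.91514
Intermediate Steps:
B(N, k) = -90 - N (B(N, k) = 4 - (N - 1*(-94)) = 4 - (N + 94) = 4 - (94 + N) = 4 + (-94 - N) = -90 - N)
(-46553 + 17025)/(B(123, 103) + 32479) = (-46553 + 17025)/((-90 - 1*123) + 32479) = -29528/((-90 - 123) + 32479) = -29528/(-213 + 32479) = -29528/32266 = -29528*1/32266 = -14764/16133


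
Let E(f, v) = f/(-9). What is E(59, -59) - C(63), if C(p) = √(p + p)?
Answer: -59/9 - 3*√14 ≈ -17.781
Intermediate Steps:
E(f, v) = -f/9 (E(f, v) = f*(-⅑) = -f/9)
C(p) = √2*√p (C(p) = √(2*p) = √2*√p)
E(59, -59) - C(63) = -⅑*59 - √2*√63 = -59/9 - √2*3*√7 = -59/9 - 3*√14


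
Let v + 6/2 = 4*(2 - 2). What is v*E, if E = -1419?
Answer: 4257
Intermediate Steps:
v = -3 (v = -3 + 4*(2 - 2) = -3 + 4*0 = -3 + 0 = -3)
v*E = -3*(-1419) = 4257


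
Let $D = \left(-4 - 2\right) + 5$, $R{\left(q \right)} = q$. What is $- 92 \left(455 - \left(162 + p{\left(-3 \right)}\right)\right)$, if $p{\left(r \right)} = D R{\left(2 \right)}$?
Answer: $-27140$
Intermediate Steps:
$D = -1$ ($D = -6 + 5 = -1$)
$p{\left(r \right)} = -2$ ($p{\left(r \right)} = \left(-1\right) 2 = -2$)
$- 92 \left(455 - \left(162 + p{\left(-3 \right)}\right)\right) = - 92 \left(455 - 160\right) = \left(-92\right) 295 = -27140$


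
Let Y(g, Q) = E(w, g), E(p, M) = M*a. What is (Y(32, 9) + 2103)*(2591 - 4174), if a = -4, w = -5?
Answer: -3126425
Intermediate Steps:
E(p, M) = -4*M (E(p, M) = M*(-4) = -4*M)
Y(g, Q) = -4*g
(Y(32, 9) + 2103)*(2591 - 4174) = (-4*32 + 2103)*(2591 - 4174) = (-128 + 2103)*(-1583) = 1975*(-1583) = -3126425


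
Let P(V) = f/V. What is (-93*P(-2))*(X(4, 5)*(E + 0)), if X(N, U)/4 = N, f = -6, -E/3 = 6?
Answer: 80352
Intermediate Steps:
E = -18 (E = -3*6 = -18)
X(N, U) = 4*N
P(V) = -6/V
(-93*P(-2))*(X(4, 5)*(E + 0)) = (-(-558)/(-2))*((4*4)*(-18 + 0)) = (-(-558)*(-1)/2)*(16*(-18)) = -93*3*(-288) = -279*(-288) = 80352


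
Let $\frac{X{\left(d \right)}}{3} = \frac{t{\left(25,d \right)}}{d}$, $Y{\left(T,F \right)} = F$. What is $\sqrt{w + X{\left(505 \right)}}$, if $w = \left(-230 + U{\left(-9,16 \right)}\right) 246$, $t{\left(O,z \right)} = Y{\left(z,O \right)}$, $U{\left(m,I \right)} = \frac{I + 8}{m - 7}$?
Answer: $\frac{i \sqrt{580935234}}{101} \approx 238.64 i$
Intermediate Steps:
$U{\left(m,I \right)} = \frac{8 + I}{-7 + m}$
$t{\left(O,z \right)} = O$
$X{\left(d \right)} = \frac{75}{d}$ ($X{\left(d \right)} = 3 \frac{25}{d} = \frac{75}{d}$)
$w = -56949$ ($w = \left(-230 + \frac{8 + 16}{-7 - 9}\right) 246 = \left(-230 + \frac{1}{-16} \cdot 24\right) 246 = \left(-230 - \frac{3}{2}\right) 246 = \left(- \frac{463}{2}\right) 246 = -56949$)
$\sqrt{w + X{\left(505 \right)}} = \sqrt{-56949 + \frac{75}{505}} = \sqrt{-56949 + 75 \cdot \frac{1}{505}} = \sqrt{-56949 + \frac{15}{101}} = \sqrt{- \frac{5751834}{101}} = \frac{i \sqrt{580935234}}{101}$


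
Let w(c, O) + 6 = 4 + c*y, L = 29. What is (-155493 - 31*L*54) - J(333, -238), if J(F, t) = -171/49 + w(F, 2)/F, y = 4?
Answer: -3329312590/16317 ≈ -2.0404e+5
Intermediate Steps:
w(c, O) = -2 + 4*c (w(c, O) = -6 + (4 + c*4) = -6 + (4 + 4*c) = -2 + 4*c)
J(F, t) = -171/49 + (-2 + 4*F)/F
(-155493 - 31*L*54) - J(333, -238) = (-155493 - 31*29*54) - (25/49 - 2/333) = (-155493 - 899*54) - (25/49 - 2*1/333) = (-155493 - 1*48546) - (25/49 - 2/333) = (-155493 - 48546) - 1*8227/16317 = -204039 - 8227/16317 = -3329312590/16317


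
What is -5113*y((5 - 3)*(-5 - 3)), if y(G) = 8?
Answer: -40904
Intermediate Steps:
-5113*y((5 - 3)*(-5 - 3)) = -5113*8 = -40904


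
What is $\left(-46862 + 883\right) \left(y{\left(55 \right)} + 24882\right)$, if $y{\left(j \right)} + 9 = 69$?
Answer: $-1146808218$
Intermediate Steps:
$y{\left(j \right)} = 60$ ($y{\left(j \right)} = -9 + 69 = 60$)
$\left(-46862 + 883\right) \left(y{\left(55 \right)} + 24882\right) = \left(-46862 + 883\right) \left(60 + 24882\right) = \left(-45979\right) 24942 = -1146808218$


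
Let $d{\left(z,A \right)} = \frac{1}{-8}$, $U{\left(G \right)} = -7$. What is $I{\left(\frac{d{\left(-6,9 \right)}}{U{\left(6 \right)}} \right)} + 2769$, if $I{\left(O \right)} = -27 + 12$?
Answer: $2754$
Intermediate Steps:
$d{\left(z,A \right)} = - \frac{1}{8}$
$I{\left(O \right)} = -15$
$I{\left(\frac{d{\left(-6,9 \right)}}{U{\left(6 \right)}} \right)} + 2769 = -15 + 2769 = 2754$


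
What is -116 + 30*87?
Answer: 2494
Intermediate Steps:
-116 + 30*87 = -116 + 2610 = 2494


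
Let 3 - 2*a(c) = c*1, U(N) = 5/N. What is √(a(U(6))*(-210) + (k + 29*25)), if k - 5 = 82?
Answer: √2338/2 ≈ 24.176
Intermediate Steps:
k = 87 (k = 5 + 82 = 87)
a(c) = 3/2 - c/2
√(a(U(6))*(-210) + (k + 29*25)) = √((3/2 - 5/(2*6))*(-210) + (87 + 29*25)) = √((3/2 - 5/(2*6))*(-210) + (87 + 725)) = √((3/2 - ½*⅚)*(-210) + 812) = √((3/2 - 5/12)*(-210) + 812) = √((13/12)*(-210) + 812) = √(-455/2 + 812) = √(1169/2) = √2338/2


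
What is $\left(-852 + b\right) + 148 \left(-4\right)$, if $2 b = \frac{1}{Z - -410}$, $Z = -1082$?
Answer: $- \frac{1940737}{1344} \approx -1444.0$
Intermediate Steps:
$b = - \frac{1}{1344}$ ($b = \frac{1}{2 \left(-1082 - -410\right)} = \frac{1}{2 \left(-1082 + 410\right)} = \frac{1}{2 \left(-672\right)} = \frac{1}{2} \left(- \frac{1}{672}\right) = - \frac{1}{1344} \approx -0.00074405$)
$\left(-852 + b\right) + 148 \left(-4\right) = \left(-852 - \frac{1}{1344}\right) + 148 \left(-4\right) = - \frac{1145089}{1344} - 592 = - \frac{1940737}{1344}$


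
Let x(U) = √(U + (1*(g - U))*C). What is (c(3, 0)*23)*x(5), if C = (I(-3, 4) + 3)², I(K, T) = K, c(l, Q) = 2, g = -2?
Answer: 46*√5 ≈ 102.86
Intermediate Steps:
C = 0 (C = (-3 + 3)² = 0² = 0)
x(U) = √U (x(U) = √(U + (1*(-2 - U))*0) = √(U + (-2 - U)*0) = √(U + 0) = √U)
(c(3, 0)*23)*x(5) = (2*23)*√5 = 46*√5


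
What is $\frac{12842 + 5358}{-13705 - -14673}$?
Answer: $\frac{2275}{121} \approx 18.802$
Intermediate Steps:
$\frac{12842 + 5358}{-13705 - -14673} = \frac{18200}{-13705 + 14673} = \frac{18200}{968} = 18200 \cdot \frac{1}{968} = \frac{2275}{121}$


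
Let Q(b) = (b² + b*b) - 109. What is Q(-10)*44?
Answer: 4004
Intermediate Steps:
Q(b) = -109 + 2*b² (Q(b) = (b² + b²) - 109 = 2*b² - 109 = -109 + 2*b²)
Q(-10)*44 = (-109 + 2*(-10)²)*44 = (-109 + 2*100)*44 = (-109 + 200)*44 = 91*44 = 4004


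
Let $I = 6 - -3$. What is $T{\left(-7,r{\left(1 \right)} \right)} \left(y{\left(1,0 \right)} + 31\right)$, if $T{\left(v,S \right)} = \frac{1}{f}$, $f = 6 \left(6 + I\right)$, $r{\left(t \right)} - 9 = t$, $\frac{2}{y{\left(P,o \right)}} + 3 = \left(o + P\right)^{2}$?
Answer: $\frac{1}{3} \approx 0.33333$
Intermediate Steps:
$I = 9$ ($I = 6 + 3 = 9$)
$y{\left(P,o \right)} = \frac{2}{-3 + \left(P + o\right)^{2}}$ ($y{\left(P,o \right)} = \frac{2}{-3 + \left(o + P\right)^{2}} = \frac{2}{-3 + \left(P + o\right)^{2}}$)
$r{\left(t \right)} = 9 + t$
$f = 90$ ($f = 6 \left(6 + 9\right) = 6 \cdot 15 = 90$)
$T{\left(v,S \right)} = \frac{1}{90}$
$T{\left(-7,r{\left(1 \right)} \right)} \left(y{\left(1,0 \right)} + 31\right) = \frac{\frac{2}{-3 + \left(1 + 0\right)^{2}} + 31}{90} = \frac{\frac{2}{-3 + 1^{2}} + 31}{90} = \frac{\frac{2}{-3 + 1} + 31}{90} = \frac{\frac{2}{-2} + 31}{90} = \frac{2 \left(- \frac{1}{2}\right) + 31}{90} = \frac{-1 + 31}{90} = \frac{1}{90} \cdot 30 = \frac{1}{3}$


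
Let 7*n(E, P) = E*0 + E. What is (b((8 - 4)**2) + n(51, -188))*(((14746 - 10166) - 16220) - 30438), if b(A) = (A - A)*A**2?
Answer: -2145978/7 ≈ -3.0657e+5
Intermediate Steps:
b(A) = 0 (b(A) = 0*A**2 = 0)
n(E, P) = E/7 (n(E, P) = (E*0 + E)/7 = (0 + E)/7 = E/7)
(b((8 - 4)**2) + n(51, -188))*(((14746 - 10166) - 16220) - 30438) = (0 + (1/7)*51)*(((14746 - 10166) - 16220) - 30438) = (0 + 51/7)*((4580 - 16220) - 30438) = 51*(-11640 - 30438)/7 = (51/7)*(-42078) = -2145978/7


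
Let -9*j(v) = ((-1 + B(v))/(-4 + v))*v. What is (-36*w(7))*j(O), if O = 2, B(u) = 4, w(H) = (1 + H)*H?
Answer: -672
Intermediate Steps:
w(H) = H*(1 + H)
j(v) = -v/(3*(-4 + v)) (j(v) = -(-1 + 4)/(-4 + v)*v/9 = -3/(-4 + v)*v/9 = -v/(3*(-4 + v)))
(-36*w(7))*j(O) = (-252*(1 + 7))*(-1*2/(-12 + 3*2)) = (-252*8)*(-1*2/(-12 + 6)) = (-36*56)*(-1*2/(-6)) = -(-2016)*2*(-1)/6 = -2016*⅓ = -672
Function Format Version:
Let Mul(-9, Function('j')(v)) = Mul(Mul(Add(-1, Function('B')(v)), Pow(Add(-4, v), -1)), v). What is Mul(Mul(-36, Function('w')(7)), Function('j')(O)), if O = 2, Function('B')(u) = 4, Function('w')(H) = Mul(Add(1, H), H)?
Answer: -672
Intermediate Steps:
Function('w')(H) = Mul(H, Add(1, H))
Function('j')(v) = Mul(Rational(-1, 3), v, Pow(Add(-4, v), -1)) (Function('j')(v) = Mul(Rational(-1, 9), Mul(Mul(Add(-1, 4), Pow(Add(-4, v), -1)), v)) = Mul(Rational(-1, 9), Mul(Mul(3, Pow(Add(-4, v), -1)), v)) = Mul(Rational(-1, 9), Mul(3, v, Pow(Add(-4, v), -1))) = Mul(Rational(-1, 3), v, Pow(Add(-4, v), -1)))
Mul(Mul(-36, Function('w')(7)), Function('j')(O)) = Mul(Mul(-36, Mul(7, Add(1, 7))), Mul(-1, 2, Pow(Add(-12, Mul(3, 2)), -1))) = Mul(Mul(-36, Mul(7, 8)), Mul(-1, 2, Pow(Add(-12, 6), -1))) = Mul(Mul(-36, 56), Mul(-1, 2, Pow(-6, -1))) = Mul(-2016, Mul(-1, 2, Rational(-1, 6))) = Mul(-2016, Rational(1, 3)) = -672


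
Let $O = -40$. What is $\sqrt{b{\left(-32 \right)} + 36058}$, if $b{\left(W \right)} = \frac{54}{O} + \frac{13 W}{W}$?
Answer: $\frac{\sqrt{3606965}}{10} \approx 189.92$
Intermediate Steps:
$b{\left(W \right)} = \frac{233}{20}$ ($b{\left(W \right)} = \frac{54}{-40} + \frac{13 W}{W} = 54 \left(- \frac{1}{40}\right) + 13 = - \frac{27}{20} + 13 = \frac{233}{20}$)
$\sqrt{b{\left(-32 \right)} + 36058} = \sqrt{\frac{233}{20} + 36058} = \sqrt{\frac{721393}{20}} = \frac{\sqrt{3606965}}{10}$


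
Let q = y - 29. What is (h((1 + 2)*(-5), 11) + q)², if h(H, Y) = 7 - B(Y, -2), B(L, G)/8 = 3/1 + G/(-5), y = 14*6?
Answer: 30276/25 ≈ 1211.0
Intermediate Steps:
y = 84
B(L, G) = 24 - 8*G/5 (B(L, G) = 8*(3/1 + G/(-5)) = 8*(3*1 + G*(-⅕)) = 8*(3 - G/5) = 24 - 8*G/5)
q = 55 (q = 84 - 29 = 55)
h(H, Y) = -101/5 (h(H, Y) = 7 - (24 - 8/5*(-2)) = 7 - (24 + 16/5) = 7 - 1*136/5 = 7 - 136/5 = -101/5)
(h((1 + 2)*(-5), 11) + q)² = (-101/5 + 55)² = (174/5)² = 30276/25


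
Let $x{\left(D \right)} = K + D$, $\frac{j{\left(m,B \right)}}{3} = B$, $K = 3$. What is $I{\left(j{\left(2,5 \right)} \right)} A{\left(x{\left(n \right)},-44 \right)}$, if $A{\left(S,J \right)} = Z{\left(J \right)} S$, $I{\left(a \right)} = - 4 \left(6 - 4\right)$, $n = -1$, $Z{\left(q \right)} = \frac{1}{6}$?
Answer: $- \frac{8}{3} \approx -2.6667$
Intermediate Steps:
$Z{\left(q \right)} = \frac{1}{6}$
$j{\left(m,B \right)} = 3 B$
$I{\left(a \right)} = -8$ ($I{\left(a \right)} = \left(-4\right) 2 = -8$)
$x{\left(D \right)} = 3 + D$
$A{\left(S,J \right)} = \frac{S}{6}$
$I{\left(j{\left(2,5 \right)} \right)} A{\left(x{\left(n \right)},-44 \right)} = - 8 \frac{3 - 1}{6} = - 8 \cdot \frac{1}{6} \cdot 2 = \left(-8\right) \frac{1}{3} = - \frac{8}{3}$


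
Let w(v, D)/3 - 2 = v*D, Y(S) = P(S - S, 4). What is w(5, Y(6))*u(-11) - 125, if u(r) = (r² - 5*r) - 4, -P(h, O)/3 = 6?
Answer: -45533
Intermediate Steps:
P(h, O) = -18 (P(h, O) = -3*6 = -18)
u(r) = -4 + r² - 5*r
Y(S) = -18
w(v, D) = 6 + 3*D*v (w(v, D) = 6 + 3*(v*D) = 6 + 3*(D*v) = 6 + 3*D*v)
w(5, Y(6))*u(-11) - 125 = (6 + 3*(-18)*5)*(-4 + (-11)² - 5*(-11)) - 125 = (6 - 270)*(-4 + 121 + 55) - 125 = -264*172 - 125 = -45408 - 125 = -45533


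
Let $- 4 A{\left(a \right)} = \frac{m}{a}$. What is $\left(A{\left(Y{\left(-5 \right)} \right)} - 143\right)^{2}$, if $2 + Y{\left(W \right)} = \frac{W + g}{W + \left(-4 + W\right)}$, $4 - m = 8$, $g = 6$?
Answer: $\frac{17313921}{841} \approx 20587.0$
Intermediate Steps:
$m = -4$ ($m = 4 - 8 = -4$)
$Y{\left(W \right)} = -2 + \frac{6 + W}{-4 + 2 W}$ ($Y{\left(W \right)} = -2 + \frac{W + 6}{W + \left(-4 + W\right)} = -2 + \frac{6 + W}{-4 + 2 W}$)
$A{\left(a \right)} = \frac{1}{a}$ ($A{\left(a \right)} = - \frac{\left(-4\right) \frac{1}{a}}{4} = \frac{1}{a}$)
$\left(A{\left(Y{\left(-5 \right)} \right)} - 143\right)^{2} = \left(\frac{1}{\frac{1}{2} \frac{1}{-2 - 5} \left(14 - -15\right)} - 143\right)^{2} = \left(\frac{1}{\frac{1}{2} \frac{1}{-7} \left(14 + 15\right)} - 143\right)^{2} = \left(\frac{1}{\frac{1}{2} \left(- \frac{1}{7}\right) 29} - 143\right)^{2} = \left(\frac{1}{- \frac{29}{14}} - 143\right)^{2} = \left(- \frac{14}{29} - 143\right)^{2} = \left(- \frac{4161}{29}\right)^{2} = \frac{17313921}{841}$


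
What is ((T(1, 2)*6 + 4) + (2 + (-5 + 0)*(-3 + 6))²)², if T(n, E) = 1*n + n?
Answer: 34225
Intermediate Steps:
T(n, E) = 2*n (T(n, E) = n + n = 2*n)
((T(1, 2)*6 + 4) + (2 + (-5 + 0)*(-3 + 6))²)² = (((2*1)*6 + 4) + (2 + (-5 + 0)*(-3 + 6))²)² = ((2*6 + 4) + (2 - 5*3)²)² = ((12 + 4) + (2 - 15)²)² = (16 + (-13)²)² = (16 + 169)² = 185² = 34225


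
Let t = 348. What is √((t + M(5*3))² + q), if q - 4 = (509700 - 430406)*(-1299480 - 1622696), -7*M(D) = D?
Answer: 11*I*√93833341339/7 ≈ 4.8136e+5*I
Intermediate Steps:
M(D) = -D/7
q = -231711023740 (q = 4 + (509700 - 430406)*(-1299480 - 1622696) = 4 + 79294*(-2922176) = 4 - 231711023744 = -231711023740)
√((t + M(5*3))² + q) = √((348 - 5*3/7)² - 231711023740) = √((348 - ⅐*15)² - 231711023740) = √((348 - 15/7)² - 231711023740) = √((2421/7)² - 231711023740) = √(5861241/49 - 231711023740) = √(-11353834302019/49) = 11*I*√93833341339/7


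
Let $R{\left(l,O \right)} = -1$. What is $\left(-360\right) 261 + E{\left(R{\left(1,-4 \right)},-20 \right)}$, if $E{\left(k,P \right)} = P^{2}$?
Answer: $-93560$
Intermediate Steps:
$\left(-360\right) 261 + E{\left(R{\left(1,-4 \right)},-20 \right)} = \left(-360\right) 261 + \left(-20\right)^{2} = -93960 + 400 = -93560$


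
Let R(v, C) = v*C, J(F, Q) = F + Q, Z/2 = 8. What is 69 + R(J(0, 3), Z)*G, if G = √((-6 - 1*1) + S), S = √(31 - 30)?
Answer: 69 + 48*I*√6 ≈ 69.0 + 117.58*I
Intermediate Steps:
Z = 16 (Z = 2*8 = 16)
S = 1 (S = √1 = 1)
G = I*√6 (G = √((-6 - 1*1) + 1) = √((-6 - 1) + 1) = √(-7 + 1) = √(-6) = I*√6 ≈ 2.4495*I)
R(v, C) = C*v
69 + R(J(0, 3), Z)*G = 69 + (16*(0 + 3))*(I*√6) = 69 + (16*3)*(I*√6) = 69 + 48*(I*√6) = 69 + 48*I*√6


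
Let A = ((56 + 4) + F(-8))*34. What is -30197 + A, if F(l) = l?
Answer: -28429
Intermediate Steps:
A = 1768 (A = ((56 + 4) - 8)*34 = (60 - 8)*34 = 52*34 = 1768)
-30197 + A = -30197 + 1768 = -28429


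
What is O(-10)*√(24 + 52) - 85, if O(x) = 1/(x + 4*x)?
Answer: -85 - √19/25 ≈ -85.174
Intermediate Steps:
O(x) = 1/(5*x)
O(-10)*√(24 + 52) - 85 = ((⅕)/(-10))*√(24 + 52) - 85 = ((⅕)*(-⅒))*√76 - 85 = -√19/25 - 85 = -85 - √19/25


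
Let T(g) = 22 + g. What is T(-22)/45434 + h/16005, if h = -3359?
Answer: -3359/16005 ≈ -0.20987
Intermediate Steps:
T(-22)/45434 + h/16005 = (22 - 22)/45434 - 3359/16005 = 0*(1/45434) - 3359*1/16005 = 0 - 3359/16005 = -3359/16005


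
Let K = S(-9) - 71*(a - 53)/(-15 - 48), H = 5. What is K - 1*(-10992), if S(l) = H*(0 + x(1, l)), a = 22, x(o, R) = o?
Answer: 690610/63 ≈ 10962.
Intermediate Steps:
S(l) = 5 (S(l) = 5*(0 + 1) = 5*1 = 5)
K = -1886/63 (K = 5 - 71*(22 - 53)/(-15 - 48) = 5 - (-2201)/(-63) = 5 - (-2201)*(-1)/63 = 5 - 71*31/63 = 5 - 2201/63 = -1886/63 ≈ -29.936)
K - 1*(-10992) = -1886/63 - 1*(-10992) = -1886/63 + 10992 = 690610/63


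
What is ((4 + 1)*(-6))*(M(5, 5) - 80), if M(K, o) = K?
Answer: 2250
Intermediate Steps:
((4 + 1)*(-6))*(M(5, 5) - 80) = ((4 + 1)*(-6))*(5 - 80) = (5*(-6))*(-75) = -30*(-75) = 2250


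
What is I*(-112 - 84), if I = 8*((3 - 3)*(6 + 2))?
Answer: 0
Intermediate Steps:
I = 0 (I = 8*(0*8) = 8*0 = 0)
I*(-112 - 84) = 0*(-112 - 84) = 0*(-196) = 0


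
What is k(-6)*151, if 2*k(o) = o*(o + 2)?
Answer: 1812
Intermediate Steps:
k(o) = o*(2 + o)/2 (k(o) = (o*(o + 2))/2 = (o*(2 + o))/2 = o*(2 + o)/2)
k(-6)*151 = ((1/2)*(-6)*(2 - 6))*151 = ((1/2)*(-6)*(-4))*151 = 12*151 = 1812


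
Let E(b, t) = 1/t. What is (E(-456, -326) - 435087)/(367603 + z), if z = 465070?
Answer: -141838363/271451398 ≈ -0.52252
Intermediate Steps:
(E(-456, -326) - 435087)/(367603 + z) = (1/(-326) - 435087)/(367603 + 465070) = (-1/326 - 435087)/832673 = -141838363/326*1/832673 = -141838363/271451398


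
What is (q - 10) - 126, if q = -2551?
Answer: -2687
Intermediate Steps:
(q - 10) - 126 = (-2551 - 10) - 126 = -2561 - 126 = -2687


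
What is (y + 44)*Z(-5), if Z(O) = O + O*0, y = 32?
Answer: -380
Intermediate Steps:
Z(O) = O (Z(O) = O + 0 = O)
(y + 44)*Z(-5) = (32 + 44)*(-5) = 76*(-5) = -380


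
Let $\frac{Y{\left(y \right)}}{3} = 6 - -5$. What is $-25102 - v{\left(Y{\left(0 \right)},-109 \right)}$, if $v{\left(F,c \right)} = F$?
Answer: $-25135$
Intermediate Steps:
$Y{\left(y \right)} = 33$ ($Y{\left(y \right)} = 3 \left(6 - -5\right) = 3 \left(6 + 5\right) = 3 \cdot 11 = 33$)
$-25102 - v{\left(Y{\left(0 \right)},-109 \right)} = -25102 - 33 = -25135$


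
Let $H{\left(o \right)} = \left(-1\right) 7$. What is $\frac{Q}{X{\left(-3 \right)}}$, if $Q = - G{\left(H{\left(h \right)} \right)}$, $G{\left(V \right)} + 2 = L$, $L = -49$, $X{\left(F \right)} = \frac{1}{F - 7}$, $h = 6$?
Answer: $-510$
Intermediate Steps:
$H{\left(o \right)} = -7$
$X{\left(F \right)} = \frac{1}{-7 + F}$
$G{\left(V \right)} = -51$ ($G{\left(V \right)} = -2 - 49 = -51$)
$Q = 51$ ($Q = \left(-1\right) \left(-51\right) = 51$)
$\frac{Q}{X{\left(-3 \right)}} = \frac{51}{\frac{1}{-7 - 3}} = \frac{51}{\frac{1}{-10}} = \frac{51}{- \frac{1}{10}} = 51 \left(-10\right) = -510$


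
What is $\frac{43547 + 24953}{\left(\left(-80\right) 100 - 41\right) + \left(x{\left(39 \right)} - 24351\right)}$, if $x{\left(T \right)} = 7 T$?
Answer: $- \frac{68500}{32119} \approx -2.1327$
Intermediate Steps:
$\frac{43547 + 24953}{\left(\left(-80\right) 100 - 41\right) + \left(x{\left(39 \right)} - 24351\right)} = \frac{43547 + 24953}{\left(\left(-80\right) 100 - 41\right) + \left(7 \cdot 39 - 24351\right)} = \frac{68500}{\left(-8000 - 41\right) + \left(273 - 24351\right)} = \frac{68500}{-8041 - 24078} = \frac{68500}{-32119} = 68500 \left(- \frac{1}{32119}\right) = - \frac{68500}{32119}$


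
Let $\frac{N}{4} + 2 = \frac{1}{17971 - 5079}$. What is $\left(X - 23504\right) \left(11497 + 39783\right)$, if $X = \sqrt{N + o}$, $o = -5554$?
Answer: $-1205285120 + \frac{256400 i \sqrt{2311061819}}{3223} \approx -1.2053 \cdot 10^{9} + 3.8244 \cdot 10^{6} i$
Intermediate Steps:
$N = - \frac{25783}{3223}$ ($N = -8 + \frac{4}{17971 - 5079} = -8 + \frac{4}{12892} = -8 + 4 \cdot \frac{1}{12892} = -8 + \frac{1}{3223} = - \frac{25783}{3223} \approx -7.9997$)
$X = \frac{5 i \sqrt{2311061819}}{3223}$ ($X = \sqrt{- \frac{25783}{3223} - 5554} = \sqrt{- \frac{17926325}{3223}} = \frac{5 i \sqrt{2311061819}}{3223} \approx 74.579 i$)
$\left(X - 23504\right) \left(11497 + 39783\right) = \left(\frac{5 i \sqrt{2311061819}}{3223} - 23504\right) \left(11497 + 39783\right) = \left(-23504 + \frac{5 i \sqrt{2311061819}}{3223}\right) 51280 = -1205285120 + \frac{256400 i \sqrt{2311061819}}{3223}$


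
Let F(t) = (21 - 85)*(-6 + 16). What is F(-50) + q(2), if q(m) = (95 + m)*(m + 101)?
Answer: 9351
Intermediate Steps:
q(m) = (95 + m)*(101 + m)
F(t) = -640 (F(t) = -64*10 = -640)
F(-50) + q(2) = -640 + (9595 + 2² + 196*2) = -640 + (9595 + 4 + 392) = -640 + 9991 = 9351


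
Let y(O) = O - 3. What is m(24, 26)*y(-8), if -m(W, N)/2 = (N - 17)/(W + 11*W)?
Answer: 11/16 ≈ 0.68750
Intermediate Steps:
y(O) = -3 + O
m(W, N) = -(-17 + N)/(6*W) (m(W, N) = -2*(N - 17)/(W + 11*W) = -2*(-17 + N)/(12*W) = -2*(-17 + N)*1/(12*W) = -(-17 + N)/(6*W))
m(24, 26)*y(-8) = ((⅙)*(17 - 1*26)/24)*(-3 - 8) = ((⅙)*(1/24)*(17 - 26))*(-11) = ((⅙)*(1/24)*(-9))*(-11) = -1/16*(-11) = 11/16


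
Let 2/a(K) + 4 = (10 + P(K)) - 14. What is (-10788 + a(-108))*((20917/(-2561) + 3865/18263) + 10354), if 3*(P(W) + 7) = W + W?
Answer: -34936048925539256/313009557 ≈ -1.1161e+8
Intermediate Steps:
P(W) = -7 + 2*W/3 (P(W) = -7 + (W + W)/3 = -7 + (2*W)/3 = -7 + 2*W/3)
a(K) = 2/(-15 + 2*K/3) (a(K) = 2/(-4 + ((10 + (-7 + 2*K/3)) - 14)) = 2/(-4 + ((3 + 2*K/3) - 14)) = 2/(-4 + (-11 + 2*K/3)) = 2/(-15 + 2*K/3))
(-10788 + a(-108))*((20917/(-2561) + 3865/18263) + 10354) = (-10788 + 6/(-45 + 2*(-108)))*((20917/(-2561) + 3865/18263) + 10354) = (-10788 + 6/(-45 - 216))*((20917*(-1/2561) + 3865*(1/18263)) + 10354) = (-10788 + 6/(-261))*((-1609/197 + 3865/18263) + 10354) = (-10788 + 6*(-1/261))*(-28623762/3597811 + 10354) = (-10788 - 2/87)*(37223111332/3597811) = -938558/87*37223111332/3597811 = -34936048925539256/313009557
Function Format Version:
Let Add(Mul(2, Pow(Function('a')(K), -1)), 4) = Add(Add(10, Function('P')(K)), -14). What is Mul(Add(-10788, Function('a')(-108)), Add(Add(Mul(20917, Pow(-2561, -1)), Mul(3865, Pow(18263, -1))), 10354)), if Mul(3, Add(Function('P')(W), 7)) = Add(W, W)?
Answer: Rational(-34936048925539256, 313009557) ≈ -1.1161e+8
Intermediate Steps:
Function('P')(W) = Add(-7, Mul(Rational(2, 3), W)) (Function('P')(W) = Add(-7, Mul(Rational(1, 3), Add(W, W))) = Add(-7, Mul(Rational(1, 3), Mul(2, W))) = Add(-7, Mul(Rational(2, 3), W)))
Function('a')(K) = Mul(2, Pow(Add(-15, Mul(Rational(2, 3), K)), -1)) (Function('a')(K) = Mul(2, Pow(Add(-4, Add(Add(10, Add(-7, Mul(Rational(2, 3), K))), -14)), -1)) = Mul(2, Pow(Add(-4, Add(Add(3, Mul(Rational(2, 3), K)), -14)), -1)) = Mul(2, Pow(Add(-4, Add(-11, Mul(Rational(2, 3), K))), -1)) = Mul(2, Pow(Add(-15, Mul(Rational(2, 3), K)), -1)))
Mul(Add(-10788, Function('a')(-108)), Add(Add(Mul(20917, Pow(-2561, -1)), Mul(3865, Pow(18263, -1))), 10354)) = Mul(Add(-10788, Mul(6, Pow(Add(-45, Mul(2, -108)), -1))), Add(Add(Mul(20917, Pow(-2561, -1)), Mul(3865, Pow(18263, -1))), 10354)) = Mul(Add(-10788, Mul(6, Pow(Add(-45, -216), -1))), Add(Add(Mul(20917, Rational(-1, 2561)), Mul(3865, Rational(1, 18263))), 10354)) = Mul(Add(-10788, Mul(6, Pow(-261, -1))), Add(Add(Rational(-1609, 197), Rational(3865, 18263)), 10354)) = Mul(Add(-10788, Mul(6, Rational(-1, 261))), Add(Rational(-28623762, 3597811), 10354)) = Mul(Add(-10788, Rational(-2, 87)), Rational(37223111332, 3597811)) = Mul(Rational(-938558, 87), Rational(37223111332, 3597811)) = Rational(-34936048925539256, 313009557)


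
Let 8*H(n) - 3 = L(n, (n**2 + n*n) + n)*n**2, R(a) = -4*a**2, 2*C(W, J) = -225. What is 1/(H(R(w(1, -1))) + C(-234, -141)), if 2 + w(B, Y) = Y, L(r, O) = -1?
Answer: -8/2193 ≈ -0.0036480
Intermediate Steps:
C(W, J) = -225/2 (C(W, J) = (1/2)*(-225) = -225/2)
w(B, Y) = -2 + Y
H(n) = 3/8 - n**2/8 (H(n) = 3/8 + (-n**2)/8 = 3/8 - n**2/8)
1/(H(R(w(1, -1))) + C(-234, -141)) = 1/((3/8 - 16*(-2 - 1)**4/8) - 225/2) = 1/((3/8 - (-4*(-3)**2)**2/8) - 225/2) = 1/((3/8 - (-4*9)**2/8) - 225/2) = 1/((3/8 - 1/8*(-36)**2) - 225/2) = 1/((3/8 - 1/8*1296) - 225/2) = 1/((3/8 - 162) - 225/2) = 1/(-1293/8 - 225/2) = 1/(-2193/8) = -8/2193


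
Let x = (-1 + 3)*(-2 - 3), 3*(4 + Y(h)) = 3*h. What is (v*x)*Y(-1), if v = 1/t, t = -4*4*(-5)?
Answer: 5/8 ≈ 0.62500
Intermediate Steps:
t = 80 (t = -16*(-5) = 80)
Y(h) = -4 + h (Y(h) = -4 + (3*h)/3 = -4 + h)
x = -10 (x = 2*(-5) = -10)
v = 1/80 ≈ 0.012500
(v*x)*Y(-1) = ((1/80)*(-10))*(-4 - 1) = -⅛*(-5) = 5/8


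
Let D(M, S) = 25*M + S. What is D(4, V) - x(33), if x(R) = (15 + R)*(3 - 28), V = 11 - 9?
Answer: 1302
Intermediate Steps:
V = 2
x(R) = -375 - 25*R (x(R) = (15 + R)*(-25) = -375 - 25*R)
D(M, S) = S + 25*M
D(4, V) - x(33) = (2 + 25*4) - (-375 - 25*33) = (2 + 100) - (-375 - 825) = 102 - 1*(-1200) = 102 + 1200 = 1302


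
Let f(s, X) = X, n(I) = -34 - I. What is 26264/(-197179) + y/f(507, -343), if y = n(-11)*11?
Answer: 40877735/67632397 ≈ 0.60441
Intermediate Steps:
y = -253 (y = (-34 - 1*(-11))*11 = (-34 + 11)*11 = -23*11 = -253)
26264/(-197179) + y/f(507, -343) = 26264/(-197179) - 253/(-343) = 26264*(-1/197179) - 253*(-1/343) = -26264/197179 + 253/343 = 40877735/67632397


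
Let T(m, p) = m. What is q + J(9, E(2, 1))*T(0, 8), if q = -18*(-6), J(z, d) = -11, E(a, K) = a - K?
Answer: 108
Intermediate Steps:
q = 108
q + J(9, E(2, 1))*T(0, 8) = 108 - 11*0 = 108 + 0 = 108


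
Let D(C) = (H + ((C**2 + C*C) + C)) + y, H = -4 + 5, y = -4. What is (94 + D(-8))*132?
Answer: 27852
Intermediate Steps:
H = 1
D(C) = -3 + C + 2*C**2 (D(C) = (1 + ((C**2 + C*C) + C)) - 4 = (1 + ((C**2 + C**2) + C)) - 4 = (1 + (2*C**2 + C)) - 4 = (1 + (C + 2*C**2)) - 4 = (1 + C + 2*C**2) - 4 = -3 + C + 2*C**2)
(94 + D(-8))*132 = (94 + (-3 - 8 + 2*(-8)**2))*132 = (94 + (-3 - 8 + 2*64))*132 = (94 + (-3 - 8 + 128))*132 = (94 + 117)*132 = 211*132 = 27852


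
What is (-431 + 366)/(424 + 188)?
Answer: -65/612 ≈ -0.10621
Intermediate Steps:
(-431 + 366)/(424 + 188) = -65/612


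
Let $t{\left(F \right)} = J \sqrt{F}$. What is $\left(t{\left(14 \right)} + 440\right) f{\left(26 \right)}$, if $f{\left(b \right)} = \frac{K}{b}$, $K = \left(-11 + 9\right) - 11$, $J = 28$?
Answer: $-220 - 14 \sqrt{14} \approx -272.38$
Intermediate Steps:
$K = -13$ ($K = -2 - 11 = -13$)
$t{\left(F \right)} = 28 \sqrt{F}$
$f{\left(b \right)} = - \frac{13}{b}$
$\left(t{\left(14 \right)} + 440\right) f{\left(26 \right)} = \left(28 \sqrt{14} + 440\right) \left(- \frac{13}{26}\right) = \left(440 + 28 \sqrt{14}\right) \left(\left(-13\right) \frac{1}{26}\right) = \left(440 + 28 \sqrt{14}\right) \left(- \frac{1}{2}\right) = -220 - 14 \sqrt{14}$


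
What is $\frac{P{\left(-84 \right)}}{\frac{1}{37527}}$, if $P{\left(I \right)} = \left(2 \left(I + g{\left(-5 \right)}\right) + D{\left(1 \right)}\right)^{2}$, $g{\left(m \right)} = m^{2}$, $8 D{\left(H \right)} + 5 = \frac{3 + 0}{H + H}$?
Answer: $\frac{134760395175}{256} \approx 5.2641 \cdot 10^{8}$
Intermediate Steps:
$D{\left(H \right)} = - \frac{5}{8} + \frac{3}{16 H}$ ($D{\left(H \right)} = - \frac{5}{8} + \frac{\left(3 + 0\right) \frac{1}{H + H}}{8} = - \frac{5}{8} + \frac{3 \frac{1}{2 H}}{8} = - \frac{5}{8} + \frac{\frac{3}{2} \frac{1}{H}}{8} = - \frac{5}{8} + \frac{3}{16 H}$)
$P{\left(I \right)} = \left(\frac{793}{16} + 2 I\right)^{2}$ ($P{\left(I \right)} = \left(2 \left(I + \left(-5\right)^{2}\right) + \frac{3 - 10}{16 \cdot 1}\right)^{2} = \left(2 \left(I + 25\right) + \frac{1}{16} \cdot 1 \left(3 - 10\right)\right)^{2} = \left(2 \left(25 + I\right) + \frac{1}{16} \cdot 1 \left(-7\right)\right)^{2} = \left(\left(50 + 2 I\right) - \frac{7}{16}\right)^{2} = \left(\frac{793}{16} + 2 I\right)^{2}$)
$\frac{P{\left(-84 \right)}}{\frac{1}{37527}} = \frac{\frac{1}{256} \left(793 + 32 \left(-84\right)\right)^{2}}{\frac{1}{37527}} = \frac{\left(793 - 2688\right)^{2}}{256} \frac{1}{\frac{1}{37527}} = \frac{\left(-1895\right)^{2}}{256} \cdot 37527 = \frac{1}{256} \cdot 3591025 \cdot 37527 = \frac{3591025}{256} \cdot 37527 = \frac{134760395175}{256}$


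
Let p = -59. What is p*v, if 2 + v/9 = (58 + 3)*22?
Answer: -711540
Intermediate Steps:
v = 12060 (v = -18 + 9*((58 + 3)*22) = -18 + 9*(61*22) = -18 + 9*1342 = -18 + 12078 = 12060)
p*v = -59*12060 = -711540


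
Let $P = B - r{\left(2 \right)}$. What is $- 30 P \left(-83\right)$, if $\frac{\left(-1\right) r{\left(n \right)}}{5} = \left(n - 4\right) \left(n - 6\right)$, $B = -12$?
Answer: $69720$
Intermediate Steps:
$r{\left(n \right)} = - 5 \left(-6 + n\right) \left(-4 + n\right)$ ($r{\left(n \right)} = - 5 \left(n - 4\right) \left(n - 6\right) = - 5 \left(-4 + n\right) \left(-6 + n\right) = - 5 \left(-6 + n\right) \left(-4 + n\right)$)
$P = 28$ ($P = -12 - \left(-120 - 5 \cdot 2^{2} + 50 \cdot 2\right) = -12 - \left(-120 - 20 + 100\right) = -12 - -40 = -12 + 40 = 28$)
$- 30 P \left(-83\right) = \left(-30\right) 28 \left(-83\right) = \left(-840\right) \left(-83\right) = 69720$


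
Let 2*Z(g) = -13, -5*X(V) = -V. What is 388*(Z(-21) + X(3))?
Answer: -11446/5 ≈ -2289.2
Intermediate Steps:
X(V) = V/5 (X(V) = -(-1)*V/5 = V/5)
Z(g) = -13/2 (Z(g) = (½)*(-13) = -13/2)
388*(Z(-21) + X(3)) = 388*(-13/2 + (⅕)*3) = 388*(-13/2 + ⅗) = 388*(-59/10) = -11446/5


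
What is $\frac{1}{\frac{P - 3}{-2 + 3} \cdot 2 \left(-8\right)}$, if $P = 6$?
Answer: $- \frac{1}{48} \approx -0.020833$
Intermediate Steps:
$\frac{1}{\frac{P - 3}{-2 + 3} \cdot 2 \left(-8\right)} = \frac{1}{\frac{6 - 3}{-2 + 3} \cdot 2 \left(-8\right)} = \frac{1}{\frac{3}{1} \cdot 2 \left(-8\right)} = \frac{1}{3 \cdot 1 \cdot 2 \left(-8\right)} = \frac{1}{3 \cdot 2 \left(-8\right)} = \frac{1}{6 \left(-8\right)} = \frac{1}{-48} = - \frac{1}{48}$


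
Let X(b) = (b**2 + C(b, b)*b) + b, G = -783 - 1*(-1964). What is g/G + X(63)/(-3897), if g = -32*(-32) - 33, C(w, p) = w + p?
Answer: -1141627/511373 ≈ -2.2325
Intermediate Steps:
C(w, p) = p + w
G = 1181 (G = -783 + 1964 = 1181)
X(b) = b + 3*b**2 (X(b) = (b**2 + (b + b)*b) + b = (b**2 + (2*b)*b) + b = (b**2 + 2*b**2) + b = 3*b**2 + b = b + 3*b**2)
g = 991 (g = 1024 - 33 = 991)
g/G + X(63)/(-3897) = 991/1181 + (63*(1 + 3*63))/(-3897) = 991*(1/1181) + (63*(1 + 189))*(-1/3897) = 991/1181 + (63*190)*(-1/3897) = 991/1181 + 11970*(-1/3897) = 991/1181 - 1330/433 = -1141627/511373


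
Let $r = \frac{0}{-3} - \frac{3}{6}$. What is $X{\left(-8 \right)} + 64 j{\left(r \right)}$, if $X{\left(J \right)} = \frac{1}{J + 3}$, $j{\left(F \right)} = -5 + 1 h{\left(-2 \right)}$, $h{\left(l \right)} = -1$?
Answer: $- \frac{1921}{5} \approx -384.2$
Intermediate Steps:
$r = - \frac{1}{2}$ ($r = 0 \left(- \frac{1}{3}\right) - \frac{1}{2} = 0 - \frac{1}{2} = - \frac{1}{2} \approx -0.5$)
$j{\left(F \right)} = -6$ ($j{\left(F \right)} = -5 + 1 \left(-1\right) = -5 - 1 = -6$)
$X{\left(J \right)} = \frac{1}{3 + J}$
$X{\left(-8 \right)} + 64 j{\left(r \right)} = \frac{1}{3 - 8} + 64 \left(-6\right) = \frac{1}{-5} - 384 = - \frac{1}{5} - 384 = - \frac{1921}{5}$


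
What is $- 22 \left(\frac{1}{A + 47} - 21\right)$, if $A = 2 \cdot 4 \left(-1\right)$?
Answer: $\frac{17996}{39} \approx 461.44$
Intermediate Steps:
$A = -8$ ($A = 8 \left(-1\right) = -8$)
$- 22 \left(\frac{1}{A + 47} - 21\right) = - 22 \left(\frac{1}{-8 + 47} - 21\right) = - 22 \left(\frac{1}{39} - 21\right) = \left(-22\right) \left(- \frac{818}{39}\right) = \frac{17996}{39}$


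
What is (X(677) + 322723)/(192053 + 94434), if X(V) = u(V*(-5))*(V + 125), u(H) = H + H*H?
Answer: 9187104403/286487 ≈ 32068.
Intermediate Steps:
u(H) = H + H²
X(V) = -5*V*(1 - 5*V)*(125 + V) (X(V) = ((V*(-5))*(1 + V*(-5)))*(V + 125) = ((-5*V)*(1 - 5*V))*(125 + V) = (-5*V*(1 - 5*V))*(125 + V) = -5*V*(1 - 5*V)*(125 + V))
(X(677) + 322723)/(192053 + 94434) = (5*677*(-1 + 5*677)*(125 + 677) + 322723)/(192053 + 94434) = (5*677*(-1 + 3385)*802 + 322723)/286487 = (5*677*3384*802 + 322723)*(1/286487) = (9186781680 + 322723)*(1/286487) = 9187104403*(1/286487) = 9187104403/286487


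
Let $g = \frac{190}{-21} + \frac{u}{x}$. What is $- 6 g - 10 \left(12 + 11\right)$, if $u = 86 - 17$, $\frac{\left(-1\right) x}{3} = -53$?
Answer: $- \frac{66156}{371} \approx -178.32$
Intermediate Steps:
$x = 159$ ($x = \left(-3\right) \left(-53\right) = 159$)
$u = 69$
$g = - \frac{9587}{1113}$ ($g = \frac{190}{-21} + \frac{69}{159} = 190 \left(- \frac{1}{21}\right) + 69 \cdot \frac{1}{159} = - \frac{190}{21} + \frac{23}{53} = - \frac{9587}{1113} \approx -8.6137$)
$- 6 g - 10 \left(12 + 11\right) = \left(-6\right) \left(- \frac{9587}{1113}\right) - 10 \left(12 + 11\right) = \frac{19174}{371} - 230 = - \frac{66156}{371}$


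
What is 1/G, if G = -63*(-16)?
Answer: 1/1008 ≈ 0.00099206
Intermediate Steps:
G = 1008
1/G = 1/1008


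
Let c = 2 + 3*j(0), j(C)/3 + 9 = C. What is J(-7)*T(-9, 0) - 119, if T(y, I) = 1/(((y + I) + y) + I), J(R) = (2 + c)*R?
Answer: -2681/18 ≈ -148.94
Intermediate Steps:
j(C) = -27 + 3*C
c = -79 (c = 2 + 3*(-27 + 3*0) = 2 + 3*(-27 + 0) = 2 + 3*(-27) = 2 - 81 = -79)
J(R) = -77*R (J(R) = (2 - 79)*R = -77*R)
T(y, I) = 1/(2*I + 2*y) (T(y, I) = 1/(((I + y) + y) + I) = 1/((I + 2*y) + I) = 1/(2*I + 2*y))
J(-7)*T(-9, 0) - 119 = (-77*(-7))*(1/(2*(0 - 9))) - 119 = 539*((½)/(-9)) - 119 = 539*((½)*(-⅑)) - 119 = 539*(-1/18) - 119 = -539/18 - 119 = -2681/18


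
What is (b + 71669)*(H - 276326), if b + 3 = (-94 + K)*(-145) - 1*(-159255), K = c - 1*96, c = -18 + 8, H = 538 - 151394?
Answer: -111033572622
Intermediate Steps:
H = -150856
c = -10
K = -106 (K = -10 - 1*96 = -10 - 96 = -106)
b = 188252 (b = -3 + ((-94 - 106)*(-145) - 1*(-159255)) = -3 + (-200*(-145) + 159255) = -3 + (29000 + 159255) = -3 + 188255 = 188252)
(b + 71669)*(H - 276326) = (188252 + 71669)*(-150856 - 276326) = 259921*(-427182) = -111033572622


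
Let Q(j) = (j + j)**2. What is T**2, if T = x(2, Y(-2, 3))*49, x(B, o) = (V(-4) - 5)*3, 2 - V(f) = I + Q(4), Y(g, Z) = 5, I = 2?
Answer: 102880449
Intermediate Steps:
Q(j) = 4*j**2 (Q(j) = (2*j)**2 = 4*j**2)
V(f) = -64 (V(f) = 2 - (2 + 4*4**2) = 2 - (2 + 4*16) = 2 - (2 + 64) = 2 - 1*66 = 2 - 66 = -64)
x(B, o) = -207 (x(B, o) = (-64 - 5)*3 = -69*3 = -207)
T = -10143 (T = -207*49 = -10143)
T**2 = (-10143)**2 = 102880449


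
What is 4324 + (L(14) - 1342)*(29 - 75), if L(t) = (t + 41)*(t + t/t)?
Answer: 28106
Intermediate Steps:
L(t) = (1 + t)*(41 + t) (L(t) = (41 + t)*(t + 1) = (41 + t)*(1 + t) = (1 + t)*(41 + t))
4324 + (L(14) - 1342)*(29 - 75) = 4324 + ((41 + 14² + 42*14) - 1342)*(29 - 75) = 4324 + ((41 + 196 + 588) - 1342)*(-46) = 4324 + (825 - 1342)*(-46) = 4324 - 517*(-46) = 4324 + 23782 = 28106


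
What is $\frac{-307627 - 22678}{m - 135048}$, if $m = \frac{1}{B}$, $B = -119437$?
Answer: $\frac{39450638285}{16129727977} \approx 2.4458$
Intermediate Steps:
$m = - \frac{1}{119437}$ ($m = \frac{1}{-119437} = - \frac{1}{119437} \approx -8.3726 \cdot 10^{-6}$)
$\frac{-307627 - 22678}{m - 135048} = \frac{-307627 - 22678}{- \frac{1}{119437} - 135048} = - \frac{330305}{- \frac{16129727977}{119437}} = \left(-330305\right) \left(- \frac{119437}{16129727977}\right) = \frac{39450638285}{16129727977}$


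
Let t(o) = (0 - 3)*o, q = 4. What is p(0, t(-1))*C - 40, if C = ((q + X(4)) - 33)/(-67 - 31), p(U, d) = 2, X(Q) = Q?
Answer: -1935/49 ≈ -39.490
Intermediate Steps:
t(o) = -3*o
C = 25/98 (C = ((4 + 4) - 33)/(-67 - 31) = (8 - 33)/(-98) = -25*(-1/98) = 25/98 ≈ 0.25510)
p(0, t(-1))*C - 40 = 2*(25/98) - 40 = 25/49 - 40 = -1935/49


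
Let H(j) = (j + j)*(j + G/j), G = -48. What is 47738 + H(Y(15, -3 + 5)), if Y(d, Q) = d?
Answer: 48092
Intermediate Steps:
H(j) = 2*j*(j - 48/j) (H(j) = (j + j)*(j - 48/j) = (2*j)*(j - 48/j) = 2*j*(j - 48/j))
47738 + H(Y(15, -3 + 5)) = 47738 + (-96 + 2*15**2) = 47738 + (-96 + 2*225) = 47738 + (-96 + 450) = 47738 + 354 = 48092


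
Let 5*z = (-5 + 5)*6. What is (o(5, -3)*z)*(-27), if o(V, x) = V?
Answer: 0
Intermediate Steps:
z = 0 (z = ((-5 + 5)*6)/5 = (0*6)/5 = (1/5)*0 = 0)
(o(5, -3)*z)*(-27) = (5*0)*(-27) = 0*(-27) = 0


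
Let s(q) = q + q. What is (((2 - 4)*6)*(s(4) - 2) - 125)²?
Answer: 38809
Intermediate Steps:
s(q) = 2*q
(((2 - 4)*6)*(s(4) - 2) - 125)² = (((2 - 4)*6)*(2*4 - 2) - 125)² = ((-2*6)*(8 - 2) - 125)² = (-12*6 - 125)² = (-72 - 125)² = (-197)² = 38809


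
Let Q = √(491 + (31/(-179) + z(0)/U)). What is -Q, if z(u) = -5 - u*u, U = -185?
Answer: -5*√861235051/6623 ≈ -22.155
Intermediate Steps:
z(u) = -5 - u²
Q = 5*√861235051/6623 (Q = √(491 + (31/(-179) + (-5 - 1*0²)/(-185))) = √(491 + (31*(-1/179) + (-5 - 1*0)*(-1/185))) = √(491 + (-31/179 + (-5 + 0)*(-1/185))) = √(491 + (-31/179 - 5*(-1/185))) = √(491 + (-31/179 + 1/37)) = √(491 - 968/6623) = √(3250925/6623) = 5*√861235051/6623 ≈ 22.155)
-Q = -5*√861235051/6623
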